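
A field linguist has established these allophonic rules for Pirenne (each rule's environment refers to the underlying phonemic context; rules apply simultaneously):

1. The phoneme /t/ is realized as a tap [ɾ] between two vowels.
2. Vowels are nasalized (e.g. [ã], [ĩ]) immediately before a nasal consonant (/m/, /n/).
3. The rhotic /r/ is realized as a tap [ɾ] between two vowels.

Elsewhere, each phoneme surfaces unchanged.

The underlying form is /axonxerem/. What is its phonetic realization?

/a/ — word-initial; rule 2 does not apply here → [a].
/x/ (between /a/ and /o/) is unaffected → [x].
/o/ — between /x/ and /n/, before a nasal consonant — surfaces as [õ] (rule 2).
/n/ — not in any rule's target class → [n].
/x/ — not in any rule's target class → [x].
/e/ (between /x/ and /r/) is in the target of rule 2 but the environment (before a nasal consonant) is not met → [e].
Rule 3 applies to /r/ (between /e/ and /e/: between two vowels) → [ɾ].
/e/ — between /r/ and /m/, before a nasal consonant — surfaces as [ẽ] (rule 2).
/m/ (word-final) is unaffected → [m].

[axõnxeɾẽm]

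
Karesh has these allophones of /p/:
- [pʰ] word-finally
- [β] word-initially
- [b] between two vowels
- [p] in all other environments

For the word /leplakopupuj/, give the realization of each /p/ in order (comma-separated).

[p], [b], [b]

Occurrence 1 (position 3): no conditioning environment matches → elsewhere allophone [p].
Occurrence 2 (position 8): between two vowels → [b].
Occurrence 3 (position 10): between two vowels → [b].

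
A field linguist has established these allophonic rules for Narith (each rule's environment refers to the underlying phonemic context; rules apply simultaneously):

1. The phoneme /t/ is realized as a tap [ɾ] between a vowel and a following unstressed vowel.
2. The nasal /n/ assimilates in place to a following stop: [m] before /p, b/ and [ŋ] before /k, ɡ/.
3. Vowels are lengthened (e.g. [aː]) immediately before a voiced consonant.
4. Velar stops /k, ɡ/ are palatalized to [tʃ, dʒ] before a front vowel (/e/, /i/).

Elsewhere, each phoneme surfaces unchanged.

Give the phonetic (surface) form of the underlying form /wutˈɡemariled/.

/w/ (word-initial): no rule targets it → [w].
/u/ (between /w/ and /t/) fails the environment for rule 3, so it stays [u].
/t/ (between /u/ and /ɡ/) is in the target of rule 1 but the environment (between a vowel and a following unstressed vowel) is not met → [t].
/ɡ/ (between /t/ and /e/) occurs before a front vowel → [dʒ] by rule 4.
/e/ (between /ɡ/ and /m/) occurs before a voiced consonant → [eː] by rule 3.
/m/ stays [m].
/a/ — between /m/ and /r/, before a voiced consonant — surfaces as [aː] (rule 3).
/r/ stays [r].
/i/ — between /r/ and /l/, before a voiced consonant — surfaces as [iː] (rule 3).
/l/ (between /i/ and /e/) is unaffected → [l].
Rule 3 applies to /e/ (between /l/ and /d/: before a voiced consonant) → [eː].
/d/ stays [d].

[wutˈdʒeːmaːriːleːd]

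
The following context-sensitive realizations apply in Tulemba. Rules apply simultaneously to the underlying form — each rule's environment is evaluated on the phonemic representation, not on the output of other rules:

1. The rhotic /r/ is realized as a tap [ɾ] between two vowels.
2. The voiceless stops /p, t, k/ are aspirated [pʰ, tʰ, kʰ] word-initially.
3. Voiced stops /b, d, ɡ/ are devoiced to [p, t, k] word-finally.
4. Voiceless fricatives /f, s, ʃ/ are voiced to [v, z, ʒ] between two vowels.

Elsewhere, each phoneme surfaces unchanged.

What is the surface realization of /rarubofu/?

[raɾubovu]

/r/ (word-initial) is in the target of rule 1 but the environment (between two vowels) is not met → [r].
/a/ (between /r/ and /r/) is unaffected → [a].
/r/ (between /a/ and /u/): between two vowels, so rule 1 applies → [ɾ].
/u/ — not in any rule's target class → [u].
/b/ (between /u/ and /o/) fails the environment for rule 3, so it stays [b].
/o/ stays [o].
/f/ (between /o/ and /u/): between two vowels, so rule 4 applies → [v].
/u/ stays [u].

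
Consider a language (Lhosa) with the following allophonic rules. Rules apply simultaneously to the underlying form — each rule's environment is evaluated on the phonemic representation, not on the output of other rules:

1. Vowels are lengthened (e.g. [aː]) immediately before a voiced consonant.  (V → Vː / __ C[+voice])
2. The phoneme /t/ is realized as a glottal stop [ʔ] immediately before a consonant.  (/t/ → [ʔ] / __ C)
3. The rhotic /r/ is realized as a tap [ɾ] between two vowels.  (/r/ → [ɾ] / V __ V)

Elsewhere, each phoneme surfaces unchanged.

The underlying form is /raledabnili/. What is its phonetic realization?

/r/ — word-initial; rule 3 does not apply here → [r].
Rule 1 applies to /a/ (between /r/ and /l/: before a voiced consonant) → [aː].
/e/ (between /l/ and /d/) occurs before a voiced consonant → [eː] by rule 1.
Rule 1 applies to /a/ (between /d/ and /b/: before a voiced consonant) → [aː].
Rule 1 applies to /i/ (between /n/ and /l/: before a voiced consonant) → [iː].
/i/ (word-final) is in the target of rule 1 but the environment (before a voiced consonant) is not met → [i].

[raːleːdaːbniːli]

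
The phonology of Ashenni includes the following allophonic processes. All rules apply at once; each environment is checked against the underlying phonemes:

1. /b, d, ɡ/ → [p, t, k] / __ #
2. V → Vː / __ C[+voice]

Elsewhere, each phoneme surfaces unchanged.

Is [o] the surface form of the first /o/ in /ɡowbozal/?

No

/o/ (between /ɡ/ and /w/): before a voiced consonant, so rule 2 applies → [oː].
The actual realization is [oː], not [o].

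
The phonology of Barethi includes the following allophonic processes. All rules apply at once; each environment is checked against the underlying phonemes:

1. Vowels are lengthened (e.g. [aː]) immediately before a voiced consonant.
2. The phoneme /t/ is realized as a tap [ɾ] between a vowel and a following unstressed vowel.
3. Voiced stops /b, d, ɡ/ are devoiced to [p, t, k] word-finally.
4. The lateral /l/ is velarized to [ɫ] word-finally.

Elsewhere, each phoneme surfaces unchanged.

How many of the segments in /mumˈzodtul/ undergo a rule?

4

Segments that undergo a rule: /u/ → [uː] (rule 1); /o/ → [oː] (rule 1); /u/ → [uː] (rule 1); /l/ → [ɫ] (rule 4).
All other segments surface unchanged.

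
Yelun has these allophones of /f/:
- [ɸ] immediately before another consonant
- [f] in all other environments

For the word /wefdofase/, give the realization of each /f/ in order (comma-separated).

Occurrence 1 (position 3): immediately before another consonant → [ɸ].
Occurrence 2 (position 6): no conditioning environment matches → elsewhere allophone [f].

[ɸ], [f]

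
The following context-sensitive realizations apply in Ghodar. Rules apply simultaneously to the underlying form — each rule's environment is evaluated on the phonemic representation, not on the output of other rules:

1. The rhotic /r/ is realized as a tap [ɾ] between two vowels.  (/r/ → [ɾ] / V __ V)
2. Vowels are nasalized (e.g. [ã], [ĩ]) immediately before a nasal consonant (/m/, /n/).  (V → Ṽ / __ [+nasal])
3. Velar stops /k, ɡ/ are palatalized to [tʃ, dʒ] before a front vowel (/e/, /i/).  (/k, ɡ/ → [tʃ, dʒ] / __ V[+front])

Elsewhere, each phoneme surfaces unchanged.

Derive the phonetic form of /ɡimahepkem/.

/ɡ/ (word-initial) occurs before a front vowel → [dʒ] by rule 3.
Rule 2 applies to /i/ (between /ɡ/ and /m/: before a nasal consonant) → [ĩ].
/m/ (between /i/ and /a/): no rule targets it → [m].
/a/ (between /m/ and /h/): rule 2 targets it, but not before a nasal consonant → unchanged [a].
/h/ (between /a/ and /e/) is unaffected → [h].
/e/ — between /h/ and /p/; rule 2 does not apply here → [e].
/p/ (between /e/ and /k/) is unaffected → [p].
/k/ meets the environment for rule 3 (before a front vowel) → [tʃ].
/e/ meets the environment for rule 2 (before a nasal consonant) → [ẽ].
/m/ (word-final) is unaffected → [m].

[dʒĩmaheptʃẽm]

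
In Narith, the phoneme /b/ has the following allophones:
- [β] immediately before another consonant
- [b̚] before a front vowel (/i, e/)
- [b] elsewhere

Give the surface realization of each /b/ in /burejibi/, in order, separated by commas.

Occurrence 1 (position 1): no conditioning environment matches → elsewhere allophone [b].
Occurrence 2 (position 7): before a front vowel (/i, e/) → [b̚].

[b], [b̚]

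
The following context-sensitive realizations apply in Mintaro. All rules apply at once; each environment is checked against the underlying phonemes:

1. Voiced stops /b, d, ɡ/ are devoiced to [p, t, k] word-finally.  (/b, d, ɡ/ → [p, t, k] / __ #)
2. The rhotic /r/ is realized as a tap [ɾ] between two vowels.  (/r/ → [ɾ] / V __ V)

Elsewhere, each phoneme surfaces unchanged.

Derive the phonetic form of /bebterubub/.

/b/ (word-initial): rule 1 targets it, but not word-finally → unchanged [b].
/e/ stays [e].
/b/ (between /e/ and /t/) fails the environment for rule 1, so it stays [b].
/t/ (between /b/ and /e/): no rule targets it → [t].
/e/ (between /t/ and /r/) is unaffected → [e].
/r/ — between /e/ and /u/, between two vowels — surfaces as [ɾ] (rule 2).
/u/ (between /r/ and /b/): no rule targets it → [u].
/b/ — between /u/ and /u/; rule 1 does not apply here → [b].
/u/ (between /b/ and /b/): no rule targets it → [u].
/b/ meets the environment for rule 1 (word-finally) → [p].

[bebteɾubup]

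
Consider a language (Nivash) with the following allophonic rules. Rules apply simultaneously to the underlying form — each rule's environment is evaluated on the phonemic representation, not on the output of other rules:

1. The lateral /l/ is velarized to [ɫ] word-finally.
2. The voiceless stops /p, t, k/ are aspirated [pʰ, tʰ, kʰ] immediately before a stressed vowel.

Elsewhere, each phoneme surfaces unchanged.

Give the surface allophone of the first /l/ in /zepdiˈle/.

[l]

/l/ (between /i/ and /e/) fails the environment for rule 1, so it stays [l].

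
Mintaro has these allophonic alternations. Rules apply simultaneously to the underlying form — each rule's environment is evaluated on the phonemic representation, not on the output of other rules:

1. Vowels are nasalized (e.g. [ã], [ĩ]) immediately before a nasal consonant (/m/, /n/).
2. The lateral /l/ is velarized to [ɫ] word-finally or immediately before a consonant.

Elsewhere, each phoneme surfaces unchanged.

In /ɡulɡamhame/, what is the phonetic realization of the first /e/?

/e/ — word-final; rule 1 does not apply here → [e].

[e]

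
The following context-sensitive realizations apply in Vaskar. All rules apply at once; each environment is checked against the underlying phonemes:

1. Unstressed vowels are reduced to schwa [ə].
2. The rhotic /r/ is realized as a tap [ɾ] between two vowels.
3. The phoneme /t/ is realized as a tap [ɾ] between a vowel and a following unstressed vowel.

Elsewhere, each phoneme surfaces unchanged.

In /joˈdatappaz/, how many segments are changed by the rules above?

Segments that undergo a rule: /o/ → [ə] (rule 1); /t/ → [ɾ] (rule 3); /a/ → [ə] (rule 1); /a/ → [ə] (rule 1).
All other segments surface unchanged.

4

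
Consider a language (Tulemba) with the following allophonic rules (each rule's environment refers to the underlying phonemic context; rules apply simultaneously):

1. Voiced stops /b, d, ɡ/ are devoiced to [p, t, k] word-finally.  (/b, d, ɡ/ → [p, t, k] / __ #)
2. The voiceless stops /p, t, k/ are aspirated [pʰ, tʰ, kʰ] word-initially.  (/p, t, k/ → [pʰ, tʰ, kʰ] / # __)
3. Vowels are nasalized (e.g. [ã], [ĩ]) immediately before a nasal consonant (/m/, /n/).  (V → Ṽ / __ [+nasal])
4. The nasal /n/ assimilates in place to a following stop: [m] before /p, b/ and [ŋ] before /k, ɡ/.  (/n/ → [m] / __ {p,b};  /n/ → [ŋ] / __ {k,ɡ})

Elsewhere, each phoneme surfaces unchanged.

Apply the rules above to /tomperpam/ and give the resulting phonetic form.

/t/ — word-initial, word-initially — surfaces as [tʰ] (rule 2).
/o/ (between /t/ and /m/): before a nasal consonant, so rule 3 applies → [õ].
/m/ (between /o/ and /p/): no rule targets it → [m].
/p/ — between /m/ and /e/; rule 2 does not apply here → [p].
/e/ (between /p/ and /r/) fails the environment for rule 3, so it stays [e].
/r/ (between /e/ and /p/) is unaffected → [r].
/p/ (between /r/ and /a/): rule 2 targets it, but not word-initially → unchanged [p].
/a/ — between /p/ and /m/, before a nasal consonant — surfaces as [ã] (rule 3).
/m/ (word-final) is unaffected → [m].

[tʰõmperpãm]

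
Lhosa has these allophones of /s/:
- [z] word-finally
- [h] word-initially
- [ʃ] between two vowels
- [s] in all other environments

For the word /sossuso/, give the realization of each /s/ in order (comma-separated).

[h], [s], [s], [ʃ]

Occurrence 1 (position 1): word-initially → [h].
Occurrence 2 (position 3): no conditioning environment matches → elsewhere allophone [s].
Occurrence 3 (position 4): no conditioning environment matches → elsewhere allophone [s].
Occurrence 4 (position 6): between two vowels → [ʃ].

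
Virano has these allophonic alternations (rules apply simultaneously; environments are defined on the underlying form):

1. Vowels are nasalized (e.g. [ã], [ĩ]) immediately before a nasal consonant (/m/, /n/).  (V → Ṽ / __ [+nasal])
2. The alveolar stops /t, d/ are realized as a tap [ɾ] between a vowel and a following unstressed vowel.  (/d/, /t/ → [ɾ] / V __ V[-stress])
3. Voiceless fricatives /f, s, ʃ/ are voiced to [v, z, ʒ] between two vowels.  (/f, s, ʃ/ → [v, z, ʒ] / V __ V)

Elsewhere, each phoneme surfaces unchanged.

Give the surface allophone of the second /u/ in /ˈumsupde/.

[u]

/u/ — between /s/ and /p/; rule 1 does not apply here → [u].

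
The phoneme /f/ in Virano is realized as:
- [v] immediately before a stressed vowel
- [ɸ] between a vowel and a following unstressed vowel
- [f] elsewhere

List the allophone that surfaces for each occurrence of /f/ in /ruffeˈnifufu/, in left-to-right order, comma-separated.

Occurrence 1 (position 3): no conditioning environment matches → elsewhere allophone [f].
Occurrence 2 (position 4): no conditioning environment matches → elsewhere allophone [f].
Occurrence 3 (position 8): between a vowel and a following unstressed vowel → [ɸ].
Occurrence 4 (position 10): between a vowel and a following unstressed vowel → [ɸ].

[f], [f], [ɸ], [ɸ]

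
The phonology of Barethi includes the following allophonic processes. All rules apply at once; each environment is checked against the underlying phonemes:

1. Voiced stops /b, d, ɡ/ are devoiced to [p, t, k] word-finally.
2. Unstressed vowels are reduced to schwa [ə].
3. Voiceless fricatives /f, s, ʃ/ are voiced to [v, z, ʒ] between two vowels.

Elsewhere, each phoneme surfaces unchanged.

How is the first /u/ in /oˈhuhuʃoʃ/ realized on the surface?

/u/ — between /h/ and /h/; rule 2 does not apply here → [u].

[u]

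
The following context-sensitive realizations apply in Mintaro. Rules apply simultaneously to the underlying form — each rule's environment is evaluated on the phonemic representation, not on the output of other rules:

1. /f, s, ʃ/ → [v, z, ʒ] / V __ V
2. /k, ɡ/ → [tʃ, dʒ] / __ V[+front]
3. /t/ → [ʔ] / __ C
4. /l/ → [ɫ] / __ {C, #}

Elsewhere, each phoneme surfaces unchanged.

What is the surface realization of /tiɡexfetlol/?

[tidʒexfeʔloɫ]

/t/ (word-initial) fails the environment for rule 3, so it stays [t].
/i/ (between /t/ and /ɡ/) is unaffected → [i].
/ɡ/ meets the environment for rule 2 (before a front vowel) → [dʒ].
/e/ (between /ɡ/ and /x/): no rule targets it → [e].
/x/ (between /e/ and /f/) is unaffected → [x].
/f/ (between /x/ and /e/) is in the target of rule 1 but the environment (between two vowels) is not met → [f].
/e/ (between /f/ and /t/): no rule targets it → [e].
/t/ — between /e/ and /l/, immediately before a consonant — surfaces as [ʔ] (rule 3).
/l/ (between /t/ and /o/): rule 4 targets it, but not word-finally or immediately before a consonant → unchanged [l].
/o/ stays [o].
/l/ (word-final): word-finally or immediately before a consonant, so rule 4 applies → [ɫ].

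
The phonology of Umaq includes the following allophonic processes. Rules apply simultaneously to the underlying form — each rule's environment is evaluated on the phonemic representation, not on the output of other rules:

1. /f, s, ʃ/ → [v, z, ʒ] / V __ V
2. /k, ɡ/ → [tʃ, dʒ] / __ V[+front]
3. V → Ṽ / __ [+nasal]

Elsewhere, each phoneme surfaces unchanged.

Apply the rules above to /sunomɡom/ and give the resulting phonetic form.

/s/ (word-initial) is in the target of rule 1 but the environment (between two vowels) is not met → [s].
/u/ (between /s/ and /n/) occurs before a nasal consonant → [ũ] by rule 3.
/n/ (between /u/ and /o/): no rule targets it → [n].
/o/ (between /n/ and /m/): before a nasal consonant, so rule 3 applies → [õ].
/m/ (between /o/ and /ɡ/): no rule targets it → [m].
/ɡ/ (between /m/ and /o/) fails the environment for rule 2, so it stays [ɡ].
/o/ (between /ɡ/ and /m/) occurs before a nasal consonant → [õ] by rule 3.
/m/ (word-final) is unaffected → [m].

[sũnõmɡõm]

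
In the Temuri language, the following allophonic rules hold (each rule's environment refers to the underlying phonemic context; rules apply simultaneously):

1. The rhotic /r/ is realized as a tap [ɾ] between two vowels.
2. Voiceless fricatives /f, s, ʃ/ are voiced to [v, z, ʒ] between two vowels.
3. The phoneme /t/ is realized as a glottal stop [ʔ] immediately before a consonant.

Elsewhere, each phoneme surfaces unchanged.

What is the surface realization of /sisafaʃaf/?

[sizavaʒaf]

/s/ (word-initial) fails the environment for rule 2, so it stays [s].
/i/ (between /s/ and /s/) is unaffected → [i].
Rule 2 applies to /s/ (between /i/ and /a/: between two vowels) → [z].
/a/ (between /s/ and /f/) is unaffected → [a].
Rule 2 applies to /f/ (between /a/ and /a/: between two vowels) → [v].
/a/ stays [a].
Rule 2 applies to /ʃ/ (between /a/ and /a/: between two vowels) → [ʒ].
/a/ (between /ʃ/ and /f/) is unaffected → [a].
/f/ (word-final) is in the target of rule 2 but the environment (between two vowels) is not met → [f].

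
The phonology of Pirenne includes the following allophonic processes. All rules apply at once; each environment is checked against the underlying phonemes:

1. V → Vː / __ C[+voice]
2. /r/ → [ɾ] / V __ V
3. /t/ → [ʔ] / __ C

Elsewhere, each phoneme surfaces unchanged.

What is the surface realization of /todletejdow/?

[toːdleteːjdoːw]

/t/ — word-initial; rule 3 does not apply here → [t].
Rule 1 applies to /o/ (between /t/ and /d/: before a voiced consonant) → [oː].
/e/ (between /l/ and /t/) is in the target of rule 1 but the environment (before a voiced consonant) is not met → [e].
/t/ (between /e/ and /e/) is in the target of rule 3 but the environment (immediately before a consonant) is not met → [t].
/e/ — between /t/ and /j/, before a voiced consonant — surfaces as [eː] (rule 1).
/o/ meets the environment for rule 1 (before a voiced consonant) → [oː].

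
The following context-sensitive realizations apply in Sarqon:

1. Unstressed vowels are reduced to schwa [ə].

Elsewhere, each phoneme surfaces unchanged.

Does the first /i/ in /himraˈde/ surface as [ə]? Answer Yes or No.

/i/ (between /h/ and /m/) occurs in an unstressed syllable → [ə] by rule 1.
The actual realization is [ə], which matches [ə].

Yes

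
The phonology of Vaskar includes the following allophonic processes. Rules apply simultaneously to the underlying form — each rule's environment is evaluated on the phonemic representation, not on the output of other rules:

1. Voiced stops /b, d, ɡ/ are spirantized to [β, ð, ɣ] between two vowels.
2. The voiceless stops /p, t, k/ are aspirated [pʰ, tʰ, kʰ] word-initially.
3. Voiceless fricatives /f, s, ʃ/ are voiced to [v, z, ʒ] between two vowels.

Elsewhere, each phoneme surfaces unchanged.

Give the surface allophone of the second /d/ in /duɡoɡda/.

/d/ (between /ɡ/ and /a/): rule 1 targets it, but not between two vowels → unchanged [d].

[d]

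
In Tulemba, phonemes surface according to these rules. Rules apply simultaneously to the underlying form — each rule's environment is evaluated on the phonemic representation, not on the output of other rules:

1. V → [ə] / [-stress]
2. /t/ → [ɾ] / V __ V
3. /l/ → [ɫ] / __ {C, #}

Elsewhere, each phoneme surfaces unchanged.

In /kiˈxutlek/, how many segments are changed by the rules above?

Segments that undergo a rule: /i/ → [ə] (rule 1); /e/ → [ə] (rule 1).
All other segments surface unchanged.

2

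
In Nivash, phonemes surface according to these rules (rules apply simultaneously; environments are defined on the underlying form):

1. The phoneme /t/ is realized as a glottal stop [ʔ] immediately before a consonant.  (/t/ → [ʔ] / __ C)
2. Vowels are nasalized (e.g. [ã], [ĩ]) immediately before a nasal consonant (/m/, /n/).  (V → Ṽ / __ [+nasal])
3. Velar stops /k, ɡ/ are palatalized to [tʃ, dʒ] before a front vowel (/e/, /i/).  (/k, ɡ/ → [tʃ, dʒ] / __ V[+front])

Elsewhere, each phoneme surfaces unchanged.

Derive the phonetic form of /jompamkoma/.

/j/ (word-initial) is unaffected → [j].
/o/ meets the environment for rule 2 (before a nasal consonant) → [õ].
/m/ stays [m].
/p/ (between /m/ and /a/) is unaffected → [p].
Rule 2 applies to /a/ (between /p/ and /m/: before a nasal consonant) → [ã].
/m/ (between /a/ and /k/) is unaffected → [m].
/k/ — between /m/ and /o/; rule 3 does not apply here → [k].
/o/ (between /k/ and /m/) occurs before a nasal consonant → [õ] by rule 2.
/m/ (between /o/ and /a/): no rule targets it → [m].
/a/ (word-final) fails the environment for rule 2, so it stays [a].

[jõmpãmkõma]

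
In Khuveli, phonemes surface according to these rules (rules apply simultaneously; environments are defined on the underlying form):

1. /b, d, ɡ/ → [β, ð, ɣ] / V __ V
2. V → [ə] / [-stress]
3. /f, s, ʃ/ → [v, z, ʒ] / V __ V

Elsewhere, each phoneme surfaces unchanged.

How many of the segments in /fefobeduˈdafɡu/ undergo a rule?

Segments that undergo a rule: /e/ → [ə] (rule 2); /f/ → [v] (rule 3); /o/ → [ə] (rule 2); /b/ → [β] (rule 1); /e/ → [ə] (rule 2); /d/ → [ð] (rule 1); /u/ → [ə] (rule 2); /d/ → [ð] (rule 1); /u/ → [ə] (rule 2).
All other segments surface unchanged.

9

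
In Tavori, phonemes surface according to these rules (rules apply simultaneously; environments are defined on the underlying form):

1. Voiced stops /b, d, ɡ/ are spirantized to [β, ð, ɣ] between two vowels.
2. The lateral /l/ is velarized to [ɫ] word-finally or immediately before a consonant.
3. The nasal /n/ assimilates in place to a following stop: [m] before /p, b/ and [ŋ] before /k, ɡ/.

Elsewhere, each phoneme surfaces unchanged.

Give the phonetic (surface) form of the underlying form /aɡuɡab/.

/a/ (word-initial): no rule targets it → [a].
/ɡ/ (between /a/ and /u/): between two vowels, so rule 1 applies → [ɣ].
/u/ (between /ɡ/ and /ɡ/): no rule targets it → [u].
/ɡ/ (between /u/ and /a/) occurs between two vowels → [ɣ] by rule 1.
/a/ — not in any rule's target class → [a].
/b/ (word-final) fails the environment for rule 1, so it stays [b].

[aɣuɣab]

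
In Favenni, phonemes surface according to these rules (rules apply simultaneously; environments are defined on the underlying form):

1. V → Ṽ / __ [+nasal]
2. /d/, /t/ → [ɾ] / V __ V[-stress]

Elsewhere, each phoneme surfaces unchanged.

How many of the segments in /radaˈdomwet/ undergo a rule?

Segments that undergo a rule: /d/ → [ɾ] (rule 2); /o/ → [õ] (rule 1).
All other segments surface unchanged.

2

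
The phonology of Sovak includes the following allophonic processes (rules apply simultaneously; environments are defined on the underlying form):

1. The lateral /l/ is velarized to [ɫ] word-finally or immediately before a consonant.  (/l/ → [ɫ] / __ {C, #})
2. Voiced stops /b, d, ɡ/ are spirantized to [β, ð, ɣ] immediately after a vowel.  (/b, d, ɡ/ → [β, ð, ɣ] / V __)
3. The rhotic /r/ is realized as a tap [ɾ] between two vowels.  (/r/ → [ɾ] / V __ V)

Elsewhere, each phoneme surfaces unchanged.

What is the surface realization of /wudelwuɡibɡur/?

[wuðeɫwuɣiβɡur]

/d/ (between /u/ and /e/) occurs immediately after a vowel → [ð] by rule 2.
/l/ — between /e/ and /w/, word-finally or immediately before a consonant — surfaces as [ɫ] (rule 1).
/ɡ/ (between /u/ and /i/): immediately after a vowel, so rule 2 applies → [ɣ].
/b/ — between /i/ and /ɡ/, immediately after a vowel — surfaces as [β] (rule 2).
/ɡ/ — between /b/ and /u/; rule 2 does not apply here → [ɡ].
/r/ (word-final) is in the target of rule 3 but the environment (between two vowels) is not met → [r].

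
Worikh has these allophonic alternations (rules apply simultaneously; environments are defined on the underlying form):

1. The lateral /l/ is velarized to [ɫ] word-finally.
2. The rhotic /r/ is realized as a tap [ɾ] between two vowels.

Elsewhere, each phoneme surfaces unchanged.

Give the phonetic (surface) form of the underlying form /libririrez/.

/l/ (word-initial): rule 1 targets it, but not word-finally → unchanged [l].
/i/ stays [i].
/b/ stays [b].
/r/ (between /b/ and /i/) fails the environment for rule 2, so it stays [r].
/i/ (between /r/ and /r/) is unaffected → [i].
/r/ (between /i/ and /i/) occurs between two vowels → [ɾ] by rule 2.
/i/ stays [i].
/r/ meets the environment for rule 2 (between two vowels) → [ɾ].
/e/ (between /r/ and /z/) is unaffected → [e].
/z/ — not in any rule's target class → [z].

[libriɾiɾez]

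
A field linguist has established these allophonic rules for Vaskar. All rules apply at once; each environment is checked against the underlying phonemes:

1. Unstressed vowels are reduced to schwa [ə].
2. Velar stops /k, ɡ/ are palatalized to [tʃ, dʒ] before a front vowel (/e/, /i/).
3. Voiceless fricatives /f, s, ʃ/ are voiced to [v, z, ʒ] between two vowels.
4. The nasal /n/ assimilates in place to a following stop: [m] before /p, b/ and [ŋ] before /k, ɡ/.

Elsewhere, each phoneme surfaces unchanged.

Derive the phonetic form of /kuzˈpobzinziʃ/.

/k/ (word-initial) fails the environment for rule 2, so it stays [k].
/u/ — between /k/ and /z/, in an unstressed syllable — surfaces as [ə] (rule 1).
/z/ (between /u/ and /p/): no rule targets it → [z].
/p/ (between /z/ and /o/): no rule targets it → [p].
/o/ (between /p/ and /b/) is in the target of rule 1 but the environment (in an unstressed syllable) is not met → [o].
/b/ (between /o/ and /z/): no rule targets it → [b].
/z/ — not in any rule's target class → [z].
/i/ (between /z/ and /n/) occurs in an unstressed syllable → [ə] by rule 1.
/n/ (between /i/ and /z/): rule 4 targets it, but not before a labial or velar stop → unchanged [n].
/z/ (between /n/ and /i/): no rule targets it → [z].
/i/ (between /z/ and /ʃ/): in an unstressed syllable, so rule 1 applies → [ə].
/ʃ/ (word-final): rule 3 targets it, but not between two vowels → unchanged [ʃ].

[kəzˈpobzənzəʃ]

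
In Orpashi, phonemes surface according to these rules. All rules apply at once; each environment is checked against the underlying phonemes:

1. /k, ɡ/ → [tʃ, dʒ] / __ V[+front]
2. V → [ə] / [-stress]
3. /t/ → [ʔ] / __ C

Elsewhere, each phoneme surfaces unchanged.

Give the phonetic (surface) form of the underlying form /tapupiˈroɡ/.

/t/ (word-initial) is in the target of rule 3 but the environment (immediately before a consonant) is not met → [t].
/a/ — between /t/ and /p/, in an unstressed syllable — surfaces as [ə] (rule 2).
/p/ — not in any rule's target class → [p].
/u/ meets the environment for rule 2 (in an unstressed syllable) → [ə].
/p/ stays [p].
/i/ (between /p/ and /r/): in an unstressed syllable, so rule 2 applies → [ə].
/r/ (between /i/ and /o/) is unaffected → [r].
/o/ (between /r/ and /ɡ/) is in the target of rule 2 but the environment (in an unstressed syllable) is not met → [o].
/ɡ/ (word-final) is in the target of rule 1 but the environment (before a front vowel) is not met → [ɡ].

[təpəpəˈroɡ]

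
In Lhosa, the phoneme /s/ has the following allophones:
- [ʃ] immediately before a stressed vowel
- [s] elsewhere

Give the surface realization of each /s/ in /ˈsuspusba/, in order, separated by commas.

Occurrence 1 (position 1): immediately before a stressed vowel → [ʃ].
Occurrence 2 (position 3): no conditioning environment matches → elsewhere allophone [s].
Occurrence 3 (position 6): no conditioning environment matches → elsewhere allophone [s].

[ʃ], [s], [s]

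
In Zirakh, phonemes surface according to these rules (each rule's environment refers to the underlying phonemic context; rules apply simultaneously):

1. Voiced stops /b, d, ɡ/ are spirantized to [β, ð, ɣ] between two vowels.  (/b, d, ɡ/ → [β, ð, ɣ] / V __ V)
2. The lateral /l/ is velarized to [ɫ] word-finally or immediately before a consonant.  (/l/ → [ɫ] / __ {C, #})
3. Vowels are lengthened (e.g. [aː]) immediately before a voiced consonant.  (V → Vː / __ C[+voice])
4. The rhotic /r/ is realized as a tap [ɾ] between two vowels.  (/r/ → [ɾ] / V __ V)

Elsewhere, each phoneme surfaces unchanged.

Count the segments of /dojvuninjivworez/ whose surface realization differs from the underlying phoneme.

Segments that undergo a rule: /o/ → [oː] (rule 3); /u/ → [uː] (rule 3); /i/ → [iː] (rule 3); /i/ → [iː] (rule 3); /o/ → [oː] (rule 3); /r/ → [ɾ] (rule 4); /e/ → [eː] (rule 3).
All other segments surface unchanged.

7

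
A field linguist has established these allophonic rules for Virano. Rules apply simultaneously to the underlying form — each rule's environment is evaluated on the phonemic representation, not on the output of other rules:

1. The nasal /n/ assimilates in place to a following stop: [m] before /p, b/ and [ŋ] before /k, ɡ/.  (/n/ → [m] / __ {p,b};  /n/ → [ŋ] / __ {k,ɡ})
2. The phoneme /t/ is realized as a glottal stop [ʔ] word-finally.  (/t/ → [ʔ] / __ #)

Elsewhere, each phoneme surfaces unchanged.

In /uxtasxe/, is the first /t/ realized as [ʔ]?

No

/t/ — between /x/ and /a/; rule 2 does not apply here → [t].
The actual realization is [t], not [ʔ].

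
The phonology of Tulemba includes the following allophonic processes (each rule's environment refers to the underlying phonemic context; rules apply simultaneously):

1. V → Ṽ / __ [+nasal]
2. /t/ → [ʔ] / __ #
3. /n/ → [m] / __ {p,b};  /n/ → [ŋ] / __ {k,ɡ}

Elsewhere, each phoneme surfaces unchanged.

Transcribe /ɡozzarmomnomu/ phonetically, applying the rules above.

/ɡ/ (word-initial) is unaffected → [ɡ].
/o/ (between /ɡ/ and /z/): rule 1 targets it, but not before a nasal consonant → unchanged [o].
/z/ — not in any rule's target class → [z].
/z/ — not in any rule's target class → [z].
/a/ — between /z/ and /r/; rule 1 does not apply here → [a].
/r/ — not in any rule's target class → [r].
/m/ — not in any rule's target class → [m].
/o/ — between /m/ and /m/, before a nasal consonant — surfaces as [õ] (rule 1).
/m/ stays [m].
/n/ — between /m/ and /o/; rule 3 does not apply here → [n].
/o/ meets the environment for rule 1 (before a nasal consonant) → [õ].
/m/ — not in any rule's target class → [m].
/u/ — word-final; rule 1 does not apply here → [u].

[ɡozzarmõmnõmu]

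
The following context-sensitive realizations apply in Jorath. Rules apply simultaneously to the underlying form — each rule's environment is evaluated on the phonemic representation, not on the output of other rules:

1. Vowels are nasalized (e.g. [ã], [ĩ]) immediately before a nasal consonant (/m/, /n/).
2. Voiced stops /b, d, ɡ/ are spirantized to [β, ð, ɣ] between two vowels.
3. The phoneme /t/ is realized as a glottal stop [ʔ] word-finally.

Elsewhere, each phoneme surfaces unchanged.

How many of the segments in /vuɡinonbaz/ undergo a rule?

Segments that undergo a rule: /ɡ/ → [ɣ] (rule 2); /i/ → [ĩ] (rule 1); /o/ → [õ] (rule 1).
All other segments surface unchanged.

3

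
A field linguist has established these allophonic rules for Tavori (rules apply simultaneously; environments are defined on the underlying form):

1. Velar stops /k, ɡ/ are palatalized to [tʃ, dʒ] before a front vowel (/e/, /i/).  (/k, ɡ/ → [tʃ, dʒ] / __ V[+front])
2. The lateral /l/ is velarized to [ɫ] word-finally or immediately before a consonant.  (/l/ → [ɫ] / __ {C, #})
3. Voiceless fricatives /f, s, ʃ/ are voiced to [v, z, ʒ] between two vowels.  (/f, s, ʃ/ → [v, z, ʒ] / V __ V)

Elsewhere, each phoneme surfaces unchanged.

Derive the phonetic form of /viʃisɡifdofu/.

/v/ stays [v].
/i/ (between /v/ and /ʃ/) is unaffected → [i].
/ʃ/ — between /i/ and /i/, between two vowels — surfaces as [ʒ] (rule 3).
/i/ (between /ʃ/ and /s/): no rule targets it → [i].
/s/ — between /i/ and /ɡ/; rule 3 does not apply here → [s].
/ɡ/ (between /s/ and /i/): before a front vowel, so rule 1 applies → [dʒ].
/i/ (between /ɡ/ and /f/): no rule targets it → [i].
/f/ (between /i/ and /d/) fails the environment for rule 3, so it stays [f].
/d/ (between /f/ and /o/) is unaffected → [d].
/o/ stays [o].
/f/ (between /o/ and /u/): between two vowels, so rule 3 applies → [v].
/u/ — not in any rule's target class → [u].

[viʒisdʒifdovu]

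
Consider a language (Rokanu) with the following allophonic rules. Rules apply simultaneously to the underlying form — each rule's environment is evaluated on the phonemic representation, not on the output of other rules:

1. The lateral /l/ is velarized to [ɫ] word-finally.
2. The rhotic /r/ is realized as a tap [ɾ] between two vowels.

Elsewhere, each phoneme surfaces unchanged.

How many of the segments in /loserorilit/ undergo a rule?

2

Segments that undergo a rule: /r/ → [ɾ] (rule 2); /r/ → [ɾ] (rule 2).
All other segments surface unchanged.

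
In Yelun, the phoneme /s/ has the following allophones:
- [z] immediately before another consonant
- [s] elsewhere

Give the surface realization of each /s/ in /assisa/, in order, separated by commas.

[z], [s], [s]

Occurrence 1 (position 2): immediately before another consonant → [z].
Occurrence 2 (position 3): no conditioning environment matches → elsewhere allophone [s].
Occurrence 3 (position 5): no conditioning environment matches → elsewhere allophone [s].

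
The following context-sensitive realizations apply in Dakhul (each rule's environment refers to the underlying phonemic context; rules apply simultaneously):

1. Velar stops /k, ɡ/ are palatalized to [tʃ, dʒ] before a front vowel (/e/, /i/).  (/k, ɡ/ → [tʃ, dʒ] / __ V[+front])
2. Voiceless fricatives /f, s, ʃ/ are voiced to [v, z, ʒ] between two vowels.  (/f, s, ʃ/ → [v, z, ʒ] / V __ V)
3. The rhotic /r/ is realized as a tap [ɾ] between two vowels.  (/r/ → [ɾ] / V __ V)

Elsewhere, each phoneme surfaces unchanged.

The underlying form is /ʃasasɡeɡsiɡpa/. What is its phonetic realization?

[ʃazasdʒeɡsiɡpa]

/ʃ/ — word-initial; rule 2 does not apply here → [ʃ].
/s/ — between /a/ and /a/, between two vowels — surfaces as [z] (rule 2).
/s/ (between /a/ and /ɡ/) is in the target of rule 2 but the environment (between two vowels) is not met → [s].
Rule 1 applies to /ɡ/ (between /s/ and /e/: before a front vowel) → [dʒ].
/ɡ/ (between /e/ and /s/): rule 1 targets it, but not before a front vowel → unchanged [ɡ].
/s/ (between /ɡ/ and /i/) fails the environment for rule 2, so it stays [s].
/ɡ/ (between /i/ and /p/) fails the environment for rule 1, so it stays [ɡ].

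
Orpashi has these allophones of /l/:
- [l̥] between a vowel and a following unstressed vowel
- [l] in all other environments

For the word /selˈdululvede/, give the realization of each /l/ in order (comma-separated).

Occurrence 1 (position 3): no conditioning environment matches → elsewhere allophone [l].
Occurrence 2 (position 6): between a vowel and a following unstressed vowel → [l̥].
Occurrence 3 (position 8): no conditioning environment matches → elsewhere allophone [l].

[l], [l̥], [l]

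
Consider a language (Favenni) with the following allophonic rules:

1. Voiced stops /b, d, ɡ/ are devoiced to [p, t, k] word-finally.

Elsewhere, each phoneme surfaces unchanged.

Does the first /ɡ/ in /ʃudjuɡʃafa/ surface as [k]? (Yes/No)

No

/ɡ/ (between /u/ and /ʃ/) fails the environment for rule 1, so it stays [ɡ].
The actual realization is [ɡ], not [k].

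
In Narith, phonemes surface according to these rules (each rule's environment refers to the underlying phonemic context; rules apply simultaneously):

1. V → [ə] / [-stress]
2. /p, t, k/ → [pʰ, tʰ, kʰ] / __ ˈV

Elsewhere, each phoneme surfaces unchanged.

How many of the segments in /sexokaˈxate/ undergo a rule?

4

Segments that undergo a rule: /e/ → [ə] (rule 1); /o/ → [ə] (rule 1); /a/ → [ə] (rule 1); /e/ → [ə] (rule 1).
All other segments surface unchanged.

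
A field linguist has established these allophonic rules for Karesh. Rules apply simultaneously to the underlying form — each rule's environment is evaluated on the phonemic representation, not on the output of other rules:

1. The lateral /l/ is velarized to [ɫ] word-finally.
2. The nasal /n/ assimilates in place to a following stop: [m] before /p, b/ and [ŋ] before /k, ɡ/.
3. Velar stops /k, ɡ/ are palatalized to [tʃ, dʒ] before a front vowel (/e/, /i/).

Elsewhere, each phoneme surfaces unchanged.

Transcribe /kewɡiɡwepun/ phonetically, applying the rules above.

Rule 3 applies to /k/ (word-initial: before a front vowel) → [tʃ].
/e/ (between /k/ and /w/): no rule targets it → [e].
/w/ (between /e/ and /ɡ/) is unaffected → [w].
/ɡ/ — between /w/ and /i/, before a front vowel — surfaces as [dʒ] (rule 3).
/i/ stays [i].
/ɡ/ (between /i/ and /w/) fails the environment for rule 3, so it stays [ɡ].
/w/ (between /ɡ/ and /e/) is unaffected → [w].
/e/ (between /w/ and /p/) is unaffected → [e].
/p/ (between /e/ and /u/) is unaffected → [p].
/u/ — not in any rule's target class → [u].
/n/ (word-final): rule 2 targets it, but not before a labial or velar stop → unchanged [n].

[tʃewdʒiɡwepun]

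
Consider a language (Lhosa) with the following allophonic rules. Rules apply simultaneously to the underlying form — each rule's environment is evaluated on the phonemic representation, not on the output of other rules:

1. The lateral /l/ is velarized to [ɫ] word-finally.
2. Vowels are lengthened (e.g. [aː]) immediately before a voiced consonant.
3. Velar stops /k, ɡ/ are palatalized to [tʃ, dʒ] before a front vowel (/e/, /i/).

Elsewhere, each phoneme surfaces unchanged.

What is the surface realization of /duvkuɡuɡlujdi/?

[duːvkuːɡuːɡluːjdi]

/u/ (between /d/ and /v/): before a voiced consonant, so rule 2 applies → [uː].
/k/ — between /v/ and /u/; rule 3 does not apply here → [k].
Rule 2 applies to /u/ (between /k/ and /ɡ/: before a voiced consonant) → [uː].
/ɡ/ (between /u/ and /u/) is in the target of rule 3 but the environment (before a front vowel) is not met → [ɡ].
/u/ — between /ɡ/ and /ɡ/, before a voiced consonant — surfaces as [uː] (rule 2).
/ɡ/ (between /u/ and /l/): rule 3 targets it, but not before a front vowel → unchanged [ɡ].
/l/ (between /ɡ/ and /u/) fails the environment for rule 1, so it stays [l].
/u/ (between /l/ and /j/): before a voiced consonant, so rule 2 applies → [uː].
/i/ (word-final) is in the target of rule 2 but the environment (before a voiced consonant) is not met → [i].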